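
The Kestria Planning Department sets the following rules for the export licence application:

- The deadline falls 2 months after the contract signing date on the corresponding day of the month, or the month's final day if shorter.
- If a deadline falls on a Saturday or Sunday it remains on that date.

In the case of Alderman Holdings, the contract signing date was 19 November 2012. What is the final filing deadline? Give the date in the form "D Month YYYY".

19 January 2013

Moving 2 months forward from 19 November 2012 on the corresponding day gives 19 January 2013.
19 January 2013 falls on a Saturday. The rules make no weekend/holiday allowance, so it remains 19 January 2013.
The final due date is 19 January 2013.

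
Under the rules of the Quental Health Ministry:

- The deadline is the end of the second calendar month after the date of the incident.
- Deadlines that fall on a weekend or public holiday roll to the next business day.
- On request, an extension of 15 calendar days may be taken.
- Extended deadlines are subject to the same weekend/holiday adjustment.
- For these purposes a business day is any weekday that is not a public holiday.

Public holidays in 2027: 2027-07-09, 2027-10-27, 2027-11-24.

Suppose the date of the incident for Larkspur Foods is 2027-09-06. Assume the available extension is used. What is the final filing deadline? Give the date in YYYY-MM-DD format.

2027-12-15

The second month after 2027-09-06 is November 2027, whose last day is 2027-11-30.
2027-11-30 (Tuesday) is already a business day.
The 15-calendar-day extension moves the deadline from 2027-11-30 to 2027-12-15.
Since 2027-12-15 is a Wednesday and not a holiday, the date is unchanged.
Deadline: 2027-12-15.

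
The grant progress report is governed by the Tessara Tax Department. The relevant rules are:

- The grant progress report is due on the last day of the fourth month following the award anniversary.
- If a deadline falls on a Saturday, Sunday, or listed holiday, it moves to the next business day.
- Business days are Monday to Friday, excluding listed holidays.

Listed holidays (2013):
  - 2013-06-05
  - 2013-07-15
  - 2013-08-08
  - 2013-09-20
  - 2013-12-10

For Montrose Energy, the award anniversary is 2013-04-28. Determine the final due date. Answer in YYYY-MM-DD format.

The fourth month after 2013-04-28 is August 2013, whose last day is 2013-08-31.
Because 2013-08-31 is a Saturday, the deadline becomes 2013-09-02 (Monday).
The final due date is 2013-09-02.

2013-09-02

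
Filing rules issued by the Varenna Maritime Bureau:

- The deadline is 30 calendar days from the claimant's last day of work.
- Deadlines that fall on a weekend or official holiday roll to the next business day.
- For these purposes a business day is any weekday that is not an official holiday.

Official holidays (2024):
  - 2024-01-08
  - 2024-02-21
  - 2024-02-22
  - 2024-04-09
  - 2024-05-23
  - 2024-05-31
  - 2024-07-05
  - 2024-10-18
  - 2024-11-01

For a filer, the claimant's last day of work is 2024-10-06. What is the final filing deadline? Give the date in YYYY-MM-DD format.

2024-11-05

Trigger date 2024-10-06 + 30 calendar days = 2024-11-05.
Since 2024-11-05 is a Tuesday and not a holiday, the date is unchanged.
Deadline: 2024-11-05.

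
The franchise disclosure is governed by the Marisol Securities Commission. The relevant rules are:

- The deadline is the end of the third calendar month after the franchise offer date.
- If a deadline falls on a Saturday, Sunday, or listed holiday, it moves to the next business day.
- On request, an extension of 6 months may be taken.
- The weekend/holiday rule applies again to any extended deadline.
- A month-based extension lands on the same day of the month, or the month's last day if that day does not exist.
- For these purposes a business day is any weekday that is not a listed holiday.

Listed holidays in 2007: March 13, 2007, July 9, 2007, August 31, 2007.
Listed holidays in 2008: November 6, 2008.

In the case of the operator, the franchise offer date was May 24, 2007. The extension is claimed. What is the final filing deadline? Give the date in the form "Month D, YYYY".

The third month after May 24, 2007 is August 2007, whose last day is August 31, 2007.
August 31, 2007 is a listed holiday; the next business day is September 3, 2007 (Monday).
Add 6 months to September 3, 2007: March 3, 2008.
March 3, 2008 (Monday) is already a business day.
So the filing is due March 3, 2008.

March 3, 2008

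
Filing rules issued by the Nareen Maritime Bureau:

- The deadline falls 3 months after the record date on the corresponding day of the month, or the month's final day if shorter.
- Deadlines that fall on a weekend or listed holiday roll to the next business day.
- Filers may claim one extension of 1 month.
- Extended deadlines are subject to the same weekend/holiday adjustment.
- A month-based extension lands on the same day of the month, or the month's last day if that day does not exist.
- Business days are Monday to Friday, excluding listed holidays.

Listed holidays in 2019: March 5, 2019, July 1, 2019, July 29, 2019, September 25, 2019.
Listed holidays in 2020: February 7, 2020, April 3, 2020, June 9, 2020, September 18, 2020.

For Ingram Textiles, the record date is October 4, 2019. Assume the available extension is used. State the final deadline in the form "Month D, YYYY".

February 6, 2020

Moving 3 months forward from October 4, 2019 on the corresponding day gives January 4, 2020.
January 4, 2020 is a Saturday, so it moves to the next business day, January 6, 2020 (Monday).
The 1 month extension carries January 6, 2020 to February 6, 2020.
February 6, 2020 falls on a Thursday, which is a business day, so no adjustment is needed.
Deadline: February 6, 2020.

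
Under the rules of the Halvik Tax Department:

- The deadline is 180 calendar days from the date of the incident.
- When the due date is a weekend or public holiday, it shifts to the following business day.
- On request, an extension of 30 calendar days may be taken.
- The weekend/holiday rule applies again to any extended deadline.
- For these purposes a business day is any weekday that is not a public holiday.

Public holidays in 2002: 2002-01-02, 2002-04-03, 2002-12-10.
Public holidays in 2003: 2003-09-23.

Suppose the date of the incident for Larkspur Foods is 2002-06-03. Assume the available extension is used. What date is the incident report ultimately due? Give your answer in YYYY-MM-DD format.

180 calendar days after 2002-06-03 is 2002-11-30.
2002-11-30 falls on a Saturday. Rolling to the next business day gives 2002-12-02, a Monday.
Add the 30 calendar-day extension to 2002-12-02: 2003-01-01.
Since 2003-01-01 is a Wednesday and not a holiday, the date is unchanged.
Final deadline: 2003-01-01.

2003-01-01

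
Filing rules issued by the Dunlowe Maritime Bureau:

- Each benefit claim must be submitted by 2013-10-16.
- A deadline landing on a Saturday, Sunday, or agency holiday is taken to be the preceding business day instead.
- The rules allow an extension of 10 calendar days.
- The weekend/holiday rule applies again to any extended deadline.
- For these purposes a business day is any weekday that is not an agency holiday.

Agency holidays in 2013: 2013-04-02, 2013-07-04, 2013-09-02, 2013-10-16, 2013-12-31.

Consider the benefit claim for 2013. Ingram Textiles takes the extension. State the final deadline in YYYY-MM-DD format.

The statutory due date is 2013-10-16.
2013-10-16 is a listed holiday, so it moves to the preceding business day, 2013-10-15 (Tuesday).
The 10-calendar-day extension moves the deadline from 2013-10-15 to 2013-10-25.
2013-10-25 (Friday) is already a business day.
So the filing is due 2013-10-25.

2013-10-25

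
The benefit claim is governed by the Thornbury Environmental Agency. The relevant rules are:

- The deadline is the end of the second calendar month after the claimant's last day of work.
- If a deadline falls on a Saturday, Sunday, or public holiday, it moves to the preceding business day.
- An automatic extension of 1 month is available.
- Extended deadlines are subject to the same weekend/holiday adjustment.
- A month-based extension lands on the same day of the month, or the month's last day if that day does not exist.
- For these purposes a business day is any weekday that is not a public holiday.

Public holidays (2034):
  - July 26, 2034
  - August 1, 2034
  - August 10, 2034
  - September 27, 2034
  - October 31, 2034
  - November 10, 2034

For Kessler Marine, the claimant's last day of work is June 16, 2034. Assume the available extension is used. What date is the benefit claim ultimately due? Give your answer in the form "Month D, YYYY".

September 29, 2034

The second month after June 16, 2034 is August 2034, whose last day is August 31, 2034.
August 31, 2034 falls on a Thursday, which is a business day, so no adjustment is needed.
Applying the 1 month extension: 1 month after August 31, 2034 is September 30, 2034 (day 31 does not exist in September, so the month's last day is used).
September 30, 2034 is a Saturday, so it moves to the preceding business day, September 29, 2034 (Friday).
Deadline: September 29, 2034.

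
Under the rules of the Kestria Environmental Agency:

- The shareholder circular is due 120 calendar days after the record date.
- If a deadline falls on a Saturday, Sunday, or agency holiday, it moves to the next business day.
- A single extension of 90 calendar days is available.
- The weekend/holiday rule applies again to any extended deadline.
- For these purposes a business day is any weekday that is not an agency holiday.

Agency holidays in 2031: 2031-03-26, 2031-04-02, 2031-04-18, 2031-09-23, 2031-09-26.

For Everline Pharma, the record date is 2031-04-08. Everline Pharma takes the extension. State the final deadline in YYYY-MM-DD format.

2031-11-04

From 2031-04-08, 120 calendar days later is 2031-08-06.
2031-08-06 (Wednesday) is already a business day.
Applying the 90-calendar-day extension: 2031-08-06 + 90 days = 2031-11-04.
2031-11-04 (Tuesday) is already a business day.
So the filing is due 2031-11-04.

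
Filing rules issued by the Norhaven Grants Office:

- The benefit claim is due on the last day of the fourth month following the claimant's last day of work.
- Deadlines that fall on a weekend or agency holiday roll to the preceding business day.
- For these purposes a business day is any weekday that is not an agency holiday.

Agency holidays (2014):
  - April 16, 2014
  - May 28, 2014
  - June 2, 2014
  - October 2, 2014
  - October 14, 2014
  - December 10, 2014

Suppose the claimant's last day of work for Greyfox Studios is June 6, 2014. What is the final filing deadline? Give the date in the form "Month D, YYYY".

October 31, 2014

4 months after June 6, 2014 is October 2014; that month ends on October 31, 2014.
October 31, 2014 (Friday) is already a business day.
The final due date is October 31, 2014.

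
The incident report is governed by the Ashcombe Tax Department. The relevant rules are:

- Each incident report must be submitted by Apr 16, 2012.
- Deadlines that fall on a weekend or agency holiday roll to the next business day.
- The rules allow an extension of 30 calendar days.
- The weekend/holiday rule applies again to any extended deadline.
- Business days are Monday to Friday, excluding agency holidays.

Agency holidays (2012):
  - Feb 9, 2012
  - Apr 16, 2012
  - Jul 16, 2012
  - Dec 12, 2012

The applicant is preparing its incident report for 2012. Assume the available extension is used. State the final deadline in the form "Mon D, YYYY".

The stated deadline is Apr 16, 2012.
Apr 16, 2012 is a listed holiday; the next business day is Apr 17, 2012 (Tuesday).
With the 30-day extension, Apr 17, 2012 becomes May 17, 2012.
May 17, 2012 falls on a Thursday, which is a business day, so no adjustment is needed.
The final due date is May 17, 2012.

May 17, 2012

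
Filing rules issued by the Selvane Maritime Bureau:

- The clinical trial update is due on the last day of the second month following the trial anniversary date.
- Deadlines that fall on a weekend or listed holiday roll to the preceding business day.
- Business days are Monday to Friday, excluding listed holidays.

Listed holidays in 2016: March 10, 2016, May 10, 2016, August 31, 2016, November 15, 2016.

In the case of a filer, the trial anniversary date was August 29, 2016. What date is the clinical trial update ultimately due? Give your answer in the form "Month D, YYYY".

The second month after August 29, 2016 is October 2016, whose last day is October 31, 2016.
October 31, 2016 falls on a Monday, which is a business day, so no adjustment is needed.
The final due date is October 31, 2016.

October 31, 2016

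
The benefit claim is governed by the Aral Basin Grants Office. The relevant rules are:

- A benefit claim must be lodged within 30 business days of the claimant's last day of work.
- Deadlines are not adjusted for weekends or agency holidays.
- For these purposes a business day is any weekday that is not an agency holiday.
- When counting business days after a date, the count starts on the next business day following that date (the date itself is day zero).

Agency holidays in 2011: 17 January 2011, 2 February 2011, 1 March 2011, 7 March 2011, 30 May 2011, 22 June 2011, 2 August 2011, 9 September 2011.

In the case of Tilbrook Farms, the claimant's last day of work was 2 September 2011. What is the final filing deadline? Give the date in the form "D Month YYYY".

17 October 2011

Counting 30 business days after 2 September 2011 (skipping weekends and listed holidays) reaches 17 October 2011.
No adjustment is made for weekends or holidays, so 17 October 2011 stands.
Deadline: 17 October 2011.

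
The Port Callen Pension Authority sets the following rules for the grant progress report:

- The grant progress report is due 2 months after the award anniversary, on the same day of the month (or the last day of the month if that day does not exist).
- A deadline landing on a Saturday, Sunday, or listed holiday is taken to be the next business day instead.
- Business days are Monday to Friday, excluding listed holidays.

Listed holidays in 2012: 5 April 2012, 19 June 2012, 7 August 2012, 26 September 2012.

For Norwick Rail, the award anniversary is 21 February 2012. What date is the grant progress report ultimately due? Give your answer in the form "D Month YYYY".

23 April 2012

2 months after 21 February 2012, on the same day of the month, is 21 April 2012.
Because 21 April 2012 is a Saturday, the deadline becomes 23 April 2012 (Monday).
The final due date is 23 April 2012.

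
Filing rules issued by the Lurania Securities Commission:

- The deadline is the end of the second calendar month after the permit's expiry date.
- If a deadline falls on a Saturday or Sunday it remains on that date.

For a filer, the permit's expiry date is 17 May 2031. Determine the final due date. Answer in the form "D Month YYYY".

The second month after 17 May 2031 is July 2031, whose last day is 31 July 2031.
31 July 2031 falls on a Thursday. The rules make no weekend/holiday allowance, so it remains 31 July 2031.
So the filing is due 31 July 2031.

31 July 2031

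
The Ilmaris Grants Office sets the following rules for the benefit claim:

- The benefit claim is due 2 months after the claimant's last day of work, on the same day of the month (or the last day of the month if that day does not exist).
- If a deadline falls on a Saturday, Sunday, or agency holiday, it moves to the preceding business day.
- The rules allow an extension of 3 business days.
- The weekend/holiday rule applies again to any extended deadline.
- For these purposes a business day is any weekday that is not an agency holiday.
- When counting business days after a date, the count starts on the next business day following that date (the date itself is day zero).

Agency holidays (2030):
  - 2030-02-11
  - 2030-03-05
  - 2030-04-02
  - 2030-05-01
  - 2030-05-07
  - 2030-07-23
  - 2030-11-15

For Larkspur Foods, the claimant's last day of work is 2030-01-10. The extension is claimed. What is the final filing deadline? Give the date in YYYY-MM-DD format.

2030-03-13

Moving 2 months forward from 2030-01-10 on the corresponding day gives 2030-03-10.
Because 2030-03-10 is a Sunday, the deadline becomes 2030-03-08 (Friday).
Counting 3 further business days from 2030-03-08 reaches 2030-03-13.
Since 2030-03-13 is a Wednesday and not a holiday, the date is unchanged.
Final deadline: 2030-03-13.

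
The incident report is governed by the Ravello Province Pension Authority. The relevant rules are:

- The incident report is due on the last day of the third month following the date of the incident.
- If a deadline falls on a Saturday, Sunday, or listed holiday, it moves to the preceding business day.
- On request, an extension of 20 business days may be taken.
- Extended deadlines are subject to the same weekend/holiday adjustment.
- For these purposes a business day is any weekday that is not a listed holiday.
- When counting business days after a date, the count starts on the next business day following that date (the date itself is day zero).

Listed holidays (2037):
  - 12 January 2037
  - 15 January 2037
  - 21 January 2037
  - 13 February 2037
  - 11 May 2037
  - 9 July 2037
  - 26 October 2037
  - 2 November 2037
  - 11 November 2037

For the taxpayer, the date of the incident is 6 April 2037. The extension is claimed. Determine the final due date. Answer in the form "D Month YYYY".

3 months after 6 April 2037 falls in July 2037; the last day of that month is 31 July 2037.
31 July 2037 falls on a Friday, which is a business day, so no adjustment is needed.
Counting 20 further business days from 31 July 2037 reaches 28 August 2037.
28 August 2037 falls on a Friday, which is a business day, so no adjustment is needed.
So the filing is due 28 August 2037.

28 August 2037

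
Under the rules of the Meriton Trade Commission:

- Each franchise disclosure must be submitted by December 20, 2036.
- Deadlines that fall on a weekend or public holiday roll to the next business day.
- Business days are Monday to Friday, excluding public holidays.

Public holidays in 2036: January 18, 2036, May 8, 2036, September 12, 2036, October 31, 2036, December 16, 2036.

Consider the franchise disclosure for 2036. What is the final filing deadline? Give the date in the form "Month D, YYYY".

Start from the fixed due date, December 20, 2036.
December 20, 2036 is a Saturday, so it moves to the next business day, December 22, 2036 (Monday).
Deadline: December 22, 2036.

December 22, 2036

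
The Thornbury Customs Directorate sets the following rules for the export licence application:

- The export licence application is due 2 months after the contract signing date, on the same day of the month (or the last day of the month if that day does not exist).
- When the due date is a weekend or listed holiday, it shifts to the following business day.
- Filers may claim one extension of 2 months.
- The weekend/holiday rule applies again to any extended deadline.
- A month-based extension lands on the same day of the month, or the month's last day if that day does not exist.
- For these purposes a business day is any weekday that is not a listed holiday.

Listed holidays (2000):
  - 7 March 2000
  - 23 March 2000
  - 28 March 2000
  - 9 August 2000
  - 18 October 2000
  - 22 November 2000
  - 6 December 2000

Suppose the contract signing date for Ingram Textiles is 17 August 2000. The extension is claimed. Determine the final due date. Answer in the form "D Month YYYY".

2 months after 17 August 2000, on the same day of the month, is 17 October 2000.
17 October 2000 falls on a Tuesday, which is a business day, so no adjustment is needed.
The 2 months extension carries 17 October 2000 to 17 December 2000.
17 December 2000 is a Sunday; the next business day is 18 December 2000 (Monday).
Deadline: 18 December 2000.

18 December 2000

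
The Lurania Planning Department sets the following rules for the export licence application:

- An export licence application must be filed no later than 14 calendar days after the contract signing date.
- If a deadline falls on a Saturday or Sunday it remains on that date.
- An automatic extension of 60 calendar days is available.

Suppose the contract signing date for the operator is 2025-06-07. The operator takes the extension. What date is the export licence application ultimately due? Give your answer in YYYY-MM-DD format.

14 calendar days after 2025-06-07 is 2025-06-21.
2025-06-21 falls on a Saturday. The rules make no weekend/holiday allowance, so it remains 2025-06-21.
With the 60-day extension, 2025-06-21 becomes 2025-08-20.
2025-08-20 is a Wednesday; no weekend or holiday adjustment applies.
Deadline: 2025-08-20.

2025-08-20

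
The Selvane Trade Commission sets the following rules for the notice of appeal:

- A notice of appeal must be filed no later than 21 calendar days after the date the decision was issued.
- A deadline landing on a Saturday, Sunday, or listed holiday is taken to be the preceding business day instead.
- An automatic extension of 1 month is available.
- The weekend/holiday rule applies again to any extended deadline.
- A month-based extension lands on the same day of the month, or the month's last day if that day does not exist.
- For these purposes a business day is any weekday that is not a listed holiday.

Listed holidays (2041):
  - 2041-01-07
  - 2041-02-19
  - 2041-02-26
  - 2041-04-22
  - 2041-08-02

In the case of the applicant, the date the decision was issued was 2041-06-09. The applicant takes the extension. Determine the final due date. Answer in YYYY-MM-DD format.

21 calendar days after 2041-06-09 is 2041-06-30.
2041-06-30 falls on a Sunday. Rolling to the preceding business day gives 2041-06-28, a Friday.
The 1 month extension carries 2041-06-28 to 2041-07-28.
2041-07-28 is a Sunday, so it moves to the preceding business day, 2041-07-26 (Friday).
Final deadline: 2041-07-26.

2041-07-26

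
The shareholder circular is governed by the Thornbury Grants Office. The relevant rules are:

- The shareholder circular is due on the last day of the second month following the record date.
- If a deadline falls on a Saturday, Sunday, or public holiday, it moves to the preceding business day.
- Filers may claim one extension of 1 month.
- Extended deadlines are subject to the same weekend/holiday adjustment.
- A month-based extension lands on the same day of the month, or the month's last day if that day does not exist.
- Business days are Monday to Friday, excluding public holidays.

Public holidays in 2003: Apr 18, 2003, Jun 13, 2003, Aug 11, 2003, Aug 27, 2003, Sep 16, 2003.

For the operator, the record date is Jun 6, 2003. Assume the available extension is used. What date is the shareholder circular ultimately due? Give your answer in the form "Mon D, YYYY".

2 months after Jun 6, 2003 is August 2003; that month ends on Aug 31, 2003.
Aug 31, 2003 is a Sunday; the preceding business day is Aug 29, 2003 (Friday).
The 1 month extension carries Aug 29, 2003 to Sep 29, 2003.
Sep 29, 2003 (Monday) is already a business day.
The final due date is Sep 29, 2003.

Sep 29, 2003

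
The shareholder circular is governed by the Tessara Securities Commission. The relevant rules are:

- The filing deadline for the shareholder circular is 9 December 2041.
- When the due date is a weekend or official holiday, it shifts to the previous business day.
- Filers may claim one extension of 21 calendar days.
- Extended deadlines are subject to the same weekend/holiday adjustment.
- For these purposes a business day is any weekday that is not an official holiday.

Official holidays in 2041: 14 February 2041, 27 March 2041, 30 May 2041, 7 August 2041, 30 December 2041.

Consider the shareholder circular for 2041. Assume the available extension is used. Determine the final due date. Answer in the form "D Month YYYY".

27 December 2041

The statutory due date is 9 December 2041.
Since 9 December 2041 is a Monday and not a holiday, the date is unchanged.
The 21-calendar-day extension moves the deadline from 9 December 2041 to 30 December 2041.
30 December 2041 falls on a listed holiday. Rolling to the preceding business day gives 27 December 2041, a Friday.
Deadline: 27 December 2041.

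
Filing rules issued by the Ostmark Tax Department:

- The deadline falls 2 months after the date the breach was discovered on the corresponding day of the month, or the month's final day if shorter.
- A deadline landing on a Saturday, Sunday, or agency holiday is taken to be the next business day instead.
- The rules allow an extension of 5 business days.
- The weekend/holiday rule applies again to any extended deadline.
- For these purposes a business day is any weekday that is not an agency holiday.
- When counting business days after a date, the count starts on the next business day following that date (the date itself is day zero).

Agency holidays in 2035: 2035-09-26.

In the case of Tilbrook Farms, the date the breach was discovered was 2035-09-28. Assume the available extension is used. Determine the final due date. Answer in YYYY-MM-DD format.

2 months from 2035-09-28 is 2035-11-28.
Since 2035-11-28 is a Wednesday and not a holiday, the date is unchanged.
The 5-business-day extension runs from 2035-11-28 to 2035-12-05.
Since 2035-12-05 is a Wednesday and not a holiday, the date is unchanged.
Deadline: 2035-12-05.

2035-12-05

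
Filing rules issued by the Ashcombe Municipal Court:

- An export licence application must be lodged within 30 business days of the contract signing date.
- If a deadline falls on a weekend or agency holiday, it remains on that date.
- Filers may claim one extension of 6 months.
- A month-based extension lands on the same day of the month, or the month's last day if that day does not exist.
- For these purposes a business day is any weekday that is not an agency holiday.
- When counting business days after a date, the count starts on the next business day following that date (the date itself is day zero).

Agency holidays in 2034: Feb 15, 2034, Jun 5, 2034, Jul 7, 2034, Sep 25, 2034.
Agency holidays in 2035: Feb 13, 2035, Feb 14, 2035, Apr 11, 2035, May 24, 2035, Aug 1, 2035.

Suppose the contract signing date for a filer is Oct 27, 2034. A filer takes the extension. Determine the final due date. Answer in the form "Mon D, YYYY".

Counting 30 business days after Oct 27, 2034 (skipping weekends and listed holidays) reaches Dec 8, 2034.
Dec 8, 2034 is a Friday; no weekend or holiday adjustment applies.
Add 6 months to Dec 8, 2034: Jun 8, 2035.
Jun 8, 2035 is a Friday; no weekend or holiday adjustment applies.
The final due date is Jun 8, 2035.

Jun 8, 2035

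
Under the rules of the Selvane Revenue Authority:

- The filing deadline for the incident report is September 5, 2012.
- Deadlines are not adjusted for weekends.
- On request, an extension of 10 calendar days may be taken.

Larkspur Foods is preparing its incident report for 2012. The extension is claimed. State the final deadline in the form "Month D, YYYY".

September 15, 2012

The stated deadline is September 5, 2012.
September 5, 2012 falls on a Wednesday. The rules make no weekend/holiday allowance, so it remains September 5, 2012.
Add the 10 calendar-day extension to September 5, 2012: September 15, 2012.
September 15, 2012 falls on a Saturday. The rules make no weekend/holiday allowance, so it remains September 15, 2012.
The final due date is September 15, 2012.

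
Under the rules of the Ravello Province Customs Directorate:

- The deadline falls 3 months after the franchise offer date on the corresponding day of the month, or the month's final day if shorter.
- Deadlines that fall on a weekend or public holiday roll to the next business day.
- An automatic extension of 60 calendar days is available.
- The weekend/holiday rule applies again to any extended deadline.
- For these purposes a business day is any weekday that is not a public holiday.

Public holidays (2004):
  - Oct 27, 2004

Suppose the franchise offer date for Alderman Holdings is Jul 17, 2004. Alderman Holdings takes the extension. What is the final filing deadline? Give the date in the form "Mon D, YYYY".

3 months from Jul 17, 2004 is Oct 17, 2004.
Oct 17, 2004 falls on a Sunday. Rolling to the next business day gives Oct 18, 2004, a Monday.
Applying the 60-calendar-day extension: Oct 18, 2004 + 60 days = Dec 17, 2004.
Dec 17, 2004 is a Friday and not a listed holiday, so it stands.
So the filing is due Dec 17, 2004.

Dec 17, 2004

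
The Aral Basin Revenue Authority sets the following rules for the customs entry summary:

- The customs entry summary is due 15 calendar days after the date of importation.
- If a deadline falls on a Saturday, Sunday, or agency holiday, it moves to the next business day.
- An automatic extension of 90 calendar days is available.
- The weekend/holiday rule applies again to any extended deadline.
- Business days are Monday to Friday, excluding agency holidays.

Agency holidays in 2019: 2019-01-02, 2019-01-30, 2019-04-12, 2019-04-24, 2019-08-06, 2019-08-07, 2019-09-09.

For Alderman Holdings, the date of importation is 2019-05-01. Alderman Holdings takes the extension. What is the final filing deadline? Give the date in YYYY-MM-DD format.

Trigger date 2019-05-01 + 15 calendar days = 2019-05-16.
2019-05-16 is a Thursday and not a listed holiday, so it stands.
With the 90-day extension, 2019-05-16 becomes 2019-08-14.
2019-08-14 is a Wednesday and not a listed holiday, so it stands.
Final deadline: 2019-08-14.

2019-08-14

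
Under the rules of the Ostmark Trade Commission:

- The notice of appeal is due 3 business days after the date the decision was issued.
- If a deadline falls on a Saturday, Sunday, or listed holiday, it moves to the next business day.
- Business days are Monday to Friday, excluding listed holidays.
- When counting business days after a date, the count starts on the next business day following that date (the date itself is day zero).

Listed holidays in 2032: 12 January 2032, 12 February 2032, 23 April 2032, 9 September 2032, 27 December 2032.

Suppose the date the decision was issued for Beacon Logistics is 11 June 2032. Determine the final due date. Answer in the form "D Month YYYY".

16 June 2032

Counting 3 business days after 11 June 2032 (skipping weekends and listed holidays) reaches 16 June 2032.
Since 16 June 2032 is a Wednesday and not a holiday, the date is unchanged.
Final deadline: 16 June 2032.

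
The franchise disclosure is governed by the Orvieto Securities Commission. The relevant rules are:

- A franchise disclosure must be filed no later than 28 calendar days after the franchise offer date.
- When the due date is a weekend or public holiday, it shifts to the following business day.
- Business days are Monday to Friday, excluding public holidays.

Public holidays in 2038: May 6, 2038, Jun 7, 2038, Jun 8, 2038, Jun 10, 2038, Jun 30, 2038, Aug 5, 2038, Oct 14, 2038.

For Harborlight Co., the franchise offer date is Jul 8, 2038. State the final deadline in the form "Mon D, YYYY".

Aug 6, 2038

Adding 28 calendar days to Jul 8, 2038 gives Aug 5, 2038.
Aug 5, 2038 is a listed holiday; the next business day is Aug 6, 2038 (Friday).
Deadline: Aug 6, 2038.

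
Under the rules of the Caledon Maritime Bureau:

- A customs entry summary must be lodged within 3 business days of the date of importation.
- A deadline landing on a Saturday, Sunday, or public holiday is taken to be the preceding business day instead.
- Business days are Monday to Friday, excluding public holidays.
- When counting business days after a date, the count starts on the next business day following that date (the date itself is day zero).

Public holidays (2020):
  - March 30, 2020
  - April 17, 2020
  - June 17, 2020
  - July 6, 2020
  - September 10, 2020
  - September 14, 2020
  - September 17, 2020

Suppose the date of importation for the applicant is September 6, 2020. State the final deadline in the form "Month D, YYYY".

September 9, 2020

Starting the day after September 6, 2020 and counting 3 business days lands on September 9, 2020.
September 9, 2020 (Wednesday) is already a business day.
The final due date is September 9, 2020.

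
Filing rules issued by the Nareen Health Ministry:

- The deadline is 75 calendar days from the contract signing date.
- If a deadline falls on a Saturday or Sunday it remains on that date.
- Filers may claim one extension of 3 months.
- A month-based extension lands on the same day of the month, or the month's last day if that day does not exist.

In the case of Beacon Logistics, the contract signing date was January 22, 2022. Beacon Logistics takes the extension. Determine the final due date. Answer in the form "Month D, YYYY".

Adding 75 calendar days to January 22, 2022 gives April 7, 2022.
April 7, 2022 falls on a Thursday. The rules make no weekend/holiday allowance, so it remains April 7, 2022.
The 3 months extension carries April 7, 2022 to July 7, 2022.
July 7, 2022 is a Thursday; no weekend or holiday adjustment applies.
Final deadline: July 7, 2022.

July 7, 2022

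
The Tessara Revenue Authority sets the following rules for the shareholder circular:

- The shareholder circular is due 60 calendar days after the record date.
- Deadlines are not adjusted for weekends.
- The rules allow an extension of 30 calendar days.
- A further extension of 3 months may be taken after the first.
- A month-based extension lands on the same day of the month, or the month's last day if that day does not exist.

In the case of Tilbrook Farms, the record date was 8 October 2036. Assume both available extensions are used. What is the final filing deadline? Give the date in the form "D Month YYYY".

6 April 2037

Adding 60 calendar days to 8 October 2036 gives 7 December 2036.
7 December 2036 is a Sunday; no weekend or holiday adjustment applies.
Applying the 30-calendar-day extension: 7 December 2036 + 30 days = 6 January 2037.
No adjustment is made for weekends or holidays, so 6 January 2037 stands.
Add 3 months to 6 January 2037: 6 April 2037.
No adjustment is made for weekends or holidays, so 6 April 2037 stands.
Final deadline: 6 April 2037.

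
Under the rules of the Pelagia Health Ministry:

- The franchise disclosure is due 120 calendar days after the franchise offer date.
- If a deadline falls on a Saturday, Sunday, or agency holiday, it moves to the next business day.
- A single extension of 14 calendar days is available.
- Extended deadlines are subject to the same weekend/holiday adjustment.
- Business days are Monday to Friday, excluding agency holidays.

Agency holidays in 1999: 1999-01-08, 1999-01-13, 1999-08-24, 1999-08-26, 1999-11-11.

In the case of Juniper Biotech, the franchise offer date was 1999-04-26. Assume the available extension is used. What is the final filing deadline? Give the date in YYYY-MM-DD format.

Adding 120 calendar days to 1999-04-26 gives 1999-08-24.
1999-08-24 is a listed holiday, so it moves to the next business day, 1999-08-25 (Wednesday).
Add the 14 calendar-day extension to 1999-08-25: 1999-09-08.
Since 1999-09-08 is a Wednesday and not a holiday, the date is unchanged.
The final due date is 1999-09-08.

1999-09-08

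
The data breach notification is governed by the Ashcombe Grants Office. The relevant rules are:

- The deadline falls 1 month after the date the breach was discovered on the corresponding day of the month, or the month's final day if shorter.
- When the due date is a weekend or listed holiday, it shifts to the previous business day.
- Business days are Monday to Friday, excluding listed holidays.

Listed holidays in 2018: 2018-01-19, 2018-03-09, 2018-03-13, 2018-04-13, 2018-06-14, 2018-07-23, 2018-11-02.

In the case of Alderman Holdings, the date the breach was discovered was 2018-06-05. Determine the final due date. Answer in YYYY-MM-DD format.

Moving 1 month forward from 2018-06-05 on the corresponding day gives 2018-07-05.
2018-07-05 (Thursday) is already a business day.
Final deadline: 2018-07-05.

2018-07-05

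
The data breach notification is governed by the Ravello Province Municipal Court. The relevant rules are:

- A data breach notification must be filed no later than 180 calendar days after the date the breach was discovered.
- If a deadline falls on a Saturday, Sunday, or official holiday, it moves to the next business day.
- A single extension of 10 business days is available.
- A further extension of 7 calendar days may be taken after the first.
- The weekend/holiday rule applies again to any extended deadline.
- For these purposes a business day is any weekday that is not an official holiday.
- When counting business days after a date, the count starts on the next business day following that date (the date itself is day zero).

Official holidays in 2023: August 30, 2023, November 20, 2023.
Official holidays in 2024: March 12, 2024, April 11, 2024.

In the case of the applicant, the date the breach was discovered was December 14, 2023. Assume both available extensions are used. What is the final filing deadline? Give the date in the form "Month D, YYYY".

July 2, 2024

180 calendar days after December 14, 2023 is June 11, 2024.
June 11, 2024 falls on a Tuesday, which is a business day, so no adjustment is needed.
The 10-business-day extension runs from June 11, 2024 to June 25, 2024.
Since June 25, 2024 is a Tuesday and not a holiday, the date is unchanged.
With the 7-day extension, June 25, 2024 becomes July 2, 2024.
July 2, 2024 is a Tuesday and not a listed holiday, so it stands.
The final due date is July 2, 2024.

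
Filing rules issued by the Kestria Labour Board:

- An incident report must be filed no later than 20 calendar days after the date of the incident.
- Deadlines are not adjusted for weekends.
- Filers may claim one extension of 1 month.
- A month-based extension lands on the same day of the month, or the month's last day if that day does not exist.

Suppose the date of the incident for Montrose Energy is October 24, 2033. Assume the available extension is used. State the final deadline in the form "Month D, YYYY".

20 calendar days after October 24, 2033 is November 13, 2033.
November 13, 2033 is a Sunday; no weekend or holiday adjustment applies.
Add 1 month to November 13, 2033: December 13, 2033.
December 13, 2033 falls on a Tuesday. The rules make no weekend/holiday allowance, so it remains December 13, 2033.
Deadline: December 13, 2033.

December 13, 2033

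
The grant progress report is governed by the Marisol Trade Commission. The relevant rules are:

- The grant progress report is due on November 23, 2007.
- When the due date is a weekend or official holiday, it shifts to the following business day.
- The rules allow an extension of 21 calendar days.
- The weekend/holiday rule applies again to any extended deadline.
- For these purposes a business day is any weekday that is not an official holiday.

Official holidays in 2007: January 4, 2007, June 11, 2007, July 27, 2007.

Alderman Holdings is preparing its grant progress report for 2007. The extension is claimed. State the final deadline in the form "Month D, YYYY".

December 14, 2007

The statutory due date is November 23, 2007.
November 23, 2007 is a Friday and not a listed holiday, so it stands.
Applying the 21-calendar-day extension: November 23, 2007 + 21 days = December 14, 2007.
December 14, 2007 falls on a Friday, which is a business day, so no adjustment is needed.
Final deadline: December 14, 2007.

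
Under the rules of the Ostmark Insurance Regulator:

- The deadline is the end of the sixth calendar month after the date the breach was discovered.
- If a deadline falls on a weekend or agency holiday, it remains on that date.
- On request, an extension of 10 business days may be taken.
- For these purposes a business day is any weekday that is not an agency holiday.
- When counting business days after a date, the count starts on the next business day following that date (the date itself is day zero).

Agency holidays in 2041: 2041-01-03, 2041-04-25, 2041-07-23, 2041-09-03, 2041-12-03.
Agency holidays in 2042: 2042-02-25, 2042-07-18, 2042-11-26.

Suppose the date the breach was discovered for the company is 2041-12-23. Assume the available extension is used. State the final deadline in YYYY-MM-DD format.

6 months after 2041-12-23 falls in June 2042; the last day of that month is 2042-06-30.
2042-06-30 is a Monday; no weekend or holiday adjustment applies.
Counting 10 further business days from 2042-06-30 reaches 2042-07-14.
No adjustment is made for weekends or holidays, so 2042-07-14 stands.
Final deadline: 2042-07-14.

2042-07-14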